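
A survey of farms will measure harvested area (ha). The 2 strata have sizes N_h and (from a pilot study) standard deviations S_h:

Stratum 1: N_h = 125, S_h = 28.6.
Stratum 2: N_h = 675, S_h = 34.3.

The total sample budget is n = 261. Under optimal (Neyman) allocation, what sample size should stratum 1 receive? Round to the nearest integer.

Neyman allocation: n_h = n · N_h S_h / Σ N_i S_i, with n = 261.
  stratum 1: N_h·S_h = 125·28.6 = 3575.00
  stratum 2: N_h·S_h = 675·34.3 = 23152.50
Σ N_h S_h = 26727.50
n for stratum 1 = 261·3575.00/26727.50 = 34.911 → 35

35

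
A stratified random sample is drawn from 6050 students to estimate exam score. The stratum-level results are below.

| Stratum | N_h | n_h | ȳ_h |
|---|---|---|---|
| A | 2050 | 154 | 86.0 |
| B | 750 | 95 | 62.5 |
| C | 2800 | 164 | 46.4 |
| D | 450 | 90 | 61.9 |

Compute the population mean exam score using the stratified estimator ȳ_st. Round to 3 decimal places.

N = Σ N_h = 6050. Stratum weights W_h = N_h/N.
ȳ_st = (2050·86.0 + 750·62.5 + 2800·46.4 + 450·61.9) / 6050 = 62.96694

ȳ_st ≈ 62.967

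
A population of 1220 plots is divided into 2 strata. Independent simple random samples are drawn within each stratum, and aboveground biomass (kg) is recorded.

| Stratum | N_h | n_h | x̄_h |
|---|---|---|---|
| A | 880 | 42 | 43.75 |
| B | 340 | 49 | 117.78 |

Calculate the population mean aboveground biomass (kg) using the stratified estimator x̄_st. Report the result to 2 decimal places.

N = Σ N_h = 1220. Stratum weights W_h = N_h/N.
x̄_st = (880·43.75 + 340·117.78) / 1220 = 64.3813

x̄_st ≈ 64.38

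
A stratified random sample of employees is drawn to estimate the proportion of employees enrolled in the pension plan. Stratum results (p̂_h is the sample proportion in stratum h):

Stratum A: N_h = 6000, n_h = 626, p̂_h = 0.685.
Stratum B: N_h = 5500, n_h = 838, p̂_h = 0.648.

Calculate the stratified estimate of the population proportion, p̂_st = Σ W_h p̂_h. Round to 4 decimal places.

N = 11500; stratum weights W_h = N_h/N.
p̂_st = Σ W_h p̂_h = (6000·0.685 + 5500·0.648)/11500 = 0.66730

p̂_st ≈ 0.6673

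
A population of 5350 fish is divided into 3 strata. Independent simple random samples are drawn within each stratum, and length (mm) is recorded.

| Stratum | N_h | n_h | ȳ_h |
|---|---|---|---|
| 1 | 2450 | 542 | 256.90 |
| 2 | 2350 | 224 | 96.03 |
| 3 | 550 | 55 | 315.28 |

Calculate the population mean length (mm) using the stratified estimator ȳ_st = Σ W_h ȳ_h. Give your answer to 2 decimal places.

ȳ_st ≈ 192.24

N = Σ N_h = 5350. Stratum weights W_h = N_h/N.
ȳ_st = (2450·256.90 + 2350·96.03 + 550·315.28) / 5350 = 192.2392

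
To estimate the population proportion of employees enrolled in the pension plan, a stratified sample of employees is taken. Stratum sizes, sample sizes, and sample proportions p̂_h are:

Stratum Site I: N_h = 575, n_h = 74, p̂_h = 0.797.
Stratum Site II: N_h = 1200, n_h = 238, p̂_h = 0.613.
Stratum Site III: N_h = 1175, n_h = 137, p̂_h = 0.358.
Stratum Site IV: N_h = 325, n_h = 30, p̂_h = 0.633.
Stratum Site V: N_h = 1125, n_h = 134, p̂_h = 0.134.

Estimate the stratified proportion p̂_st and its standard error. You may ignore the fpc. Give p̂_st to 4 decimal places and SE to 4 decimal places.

N = 4400; stratum weights W_h = N_h/N.
p̂_st = Σ W_h p̂_h = (575·0.797 + 1200·0.613 + 1175·0.358 + 325·0.633 + 1125·0.134)/4400 = 0.44795
V̂(p̂_st) = Σ W_h² p̂_h(1−p̂_h)/(n_h−1):
  stratum Site I: (575/4400)²·0.797·0.203/73 = 3.78496e-05
  stratum Site II: (1200/4400)²·0.613·0.387/237 = 7.44527e-05
  stratum Site III: (1175/4400)²·0.358·0.642/136 = 0.000120517
  stratum Site IV: (325/4400)²·0.633·0.367/29 = 4.37052e-05
  stratum Site V: (1125/4400)²·0.134·0.866/133 = 5.70388e-05
V̂(p̂_st) = 0.000333564; SE = √V̂ = 0.0182637

p̂_st ≈ 0.4480, SE ≈ 0.0183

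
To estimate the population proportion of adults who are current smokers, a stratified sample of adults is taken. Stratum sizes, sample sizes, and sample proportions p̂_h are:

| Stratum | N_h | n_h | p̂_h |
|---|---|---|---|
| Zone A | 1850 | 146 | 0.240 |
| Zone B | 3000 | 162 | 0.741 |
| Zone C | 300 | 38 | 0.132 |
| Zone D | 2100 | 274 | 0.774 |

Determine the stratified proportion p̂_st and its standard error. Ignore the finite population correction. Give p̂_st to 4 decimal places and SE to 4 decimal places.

p̂_st ≈ 0.5975, SE ≈ 0.0186

N = 7250; stratum weights W_h = N_h/N.
p̂_st = Σ W_h p̂_h = (1850·0.240 + 3000·0.741 + 300·0.132 + 2100·0.774)/7250 = 0.59752
V̂(p̂_st) = Σ W_h² p̂_h(1−p̂_h)/(n_h−1):
  stratum Zone A: (1850/7250)²·0.240·0.760/145 = 8.19076e-05
  stratum Zone B: (3000/7250)²·0.741·0.259/161 = 0.000204107
  stratum Zone C: (300/7250)²·0.132·0.868/37 = 5.30223e-06
  stratum Zone D: (2100/7250)²·0.774·0.226/273 = 5.37588e-05
V̂(p̂_st) = 0.000345076; SE = √V̂ = 0.0185762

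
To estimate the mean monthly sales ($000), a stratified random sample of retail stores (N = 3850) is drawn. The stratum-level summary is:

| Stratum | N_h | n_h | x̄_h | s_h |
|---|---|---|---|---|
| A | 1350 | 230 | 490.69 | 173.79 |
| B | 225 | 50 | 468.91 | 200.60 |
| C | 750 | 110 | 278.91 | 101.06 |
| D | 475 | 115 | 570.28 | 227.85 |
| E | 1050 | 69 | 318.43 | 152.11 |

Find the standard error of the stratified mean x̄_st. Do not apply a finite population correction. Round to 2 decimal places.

V̂(x̄_st) = Σ W_h² s_h²/n_h, with W_h = N_h/N and N = 3850:
  stratum A: (1350/3850)²·173.79²/230 = 16.1461
  stratum B: (225/3850)²·200.60²/50 = 2.74875
  stratum C: (750/3850)²·101.06²/110 = 3.52344
  stratum D: (475/3850)²·227.85²/115 = 6.87173
  stratum E: (1050/3850)²·152.11²/69 = 24.9416
V̂(x̄_st) = 54.2316
SE(x̄_st) = √54.2316 = 7.36421

SE(x̄_st) ≈ 7.36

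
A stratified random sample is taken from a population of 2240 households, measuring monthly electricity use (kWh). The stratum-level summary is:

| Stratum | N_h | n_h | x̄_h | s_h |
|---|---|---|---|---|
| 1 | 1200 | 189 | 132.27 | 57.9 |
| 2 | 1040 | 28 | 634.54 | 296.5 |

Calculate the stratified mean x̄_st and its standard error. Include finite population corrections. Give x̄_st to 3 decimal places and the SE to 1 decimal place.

x̄_st = Σ W_h x̄_h = (1200·132.27 + 1040·634.54)/2240 = 365.46679
V̂(x̄_st) = Σ W_h² (1 − n_h/N_h) s_h²/n_h, with W_h = N_h/N and N = 2240:
  stratum 1: (1200/2240)²·(1 − 189/1200)·57.9²/189 = 4.28876
  stratum 2: (1040/2240)²·(1 − 28/1040)·296.5²/28 = 658.581
V̂(x̄_st) = 662.87
SE(x̄_st) = √662.87 = 25.7463

x̄_st ≈ 365.467, SE ≈ 25.7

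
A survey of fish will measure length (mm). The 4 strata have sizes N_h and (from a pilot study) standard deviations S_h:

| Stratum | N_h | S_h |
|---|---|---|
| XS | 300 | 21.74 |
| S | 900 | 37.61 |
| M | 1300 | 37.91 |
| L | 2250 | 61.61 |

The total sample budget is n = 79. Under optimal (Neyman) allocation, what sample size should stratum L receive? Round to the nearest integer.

Neyman allocation: n_h = n · N_h S_h / Σ N_i S_i, with n = 79.
  stratum XS: N_h·S_h = 300·21.74 = 6522.00
  stratum S: N_h·S_h = 900·37.61 = 33849.00
  stratum M: N_h·S_h = 1300·37.91 = 49283.00
  stratum L: N_h·S_h = 2250·61.61 = 138622.50
Σ N_h S_h = 228276.50
n for stratum L = 79·138622.50/228276.50 = 47.973 → 48

48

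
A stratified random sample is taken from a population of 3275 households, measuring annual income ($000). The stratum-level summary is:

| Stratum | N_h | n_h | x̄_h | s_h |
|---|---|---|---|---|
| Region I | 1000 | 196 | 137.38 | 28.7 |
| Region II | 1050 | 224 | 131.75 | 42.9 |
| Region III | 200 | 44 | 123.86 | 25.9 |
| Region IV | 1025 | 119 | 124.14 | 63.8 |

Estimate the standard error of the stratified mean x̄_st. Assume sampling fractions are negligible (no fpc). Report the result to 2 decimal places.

SE(x̄_st) ≈ 2.15

V̂(x̄_st) = Σ W_h² s_h²/n_h, with W_h = N_h/N and N = 3275:
  stratum Region I: (1000/3275)²·28.7²/196 = 0.391819
  stratum Region II: (1050/3275)²·42.9²/224 = 0.844545
  stratum Region III: (200/3275)²·25.9²/44 = 0.056857
  stratum Region IV: (1025/3275)²·63.8²/119 = 3.35058
V̂(x̄_st) = 4.6438
SE(x̄_st) = √4.6438 = 2.15495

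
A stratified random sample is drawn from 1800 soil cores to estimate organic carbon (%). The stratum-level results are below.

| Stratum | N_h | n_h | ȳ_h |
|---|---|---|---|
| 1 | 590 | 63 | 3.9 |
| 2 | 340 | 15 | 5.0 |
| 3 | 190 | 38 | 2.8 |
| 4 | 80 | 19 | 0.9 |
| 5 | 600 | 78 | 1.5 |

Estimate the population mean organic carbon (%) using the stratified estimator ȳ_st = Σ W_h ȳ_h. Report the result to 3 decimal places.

ȳ_st ≈ 3.058

N = Σ N_h = 1800. Stratum weights W_h = N_h/N.
ȳ_st = (590·3.9 + 340·5.0 + 190·2.8 + 80·0.9 + 600·1.5) / 1800 = 3.05833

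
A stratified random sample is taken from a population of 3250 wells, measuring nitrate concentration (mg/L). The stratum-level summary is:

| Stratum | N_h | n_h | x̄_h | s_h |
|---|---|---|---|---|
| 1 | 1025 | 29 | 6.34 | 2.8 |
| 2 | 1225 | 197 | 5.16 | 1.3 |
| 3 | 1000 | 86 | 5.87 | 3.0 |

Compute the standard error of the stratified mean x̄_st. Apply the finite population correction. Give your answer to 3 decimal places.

V̂(x̄_st) = Σ W_h² (1 − n_h/N_h) s_h²/n_h, with W_h = N_h/N and N = 3250:
  stratum 1: (1025/3250)²·(1 − 29/1025)·2.8²/29 = 0.0261297
  stratum 2: (1225/3250)²·(1 − 197/1225)·1.3²/197 = 0.00102278
  stratum 3: (1000/3250)²·(1 − 86/1000)·3.0²/86 = 0.00905573
V̂(x̄_st) = 0.0362082
SE(x̄_st) = √0.0362082 = 0.190285

SE(x̄_st) ≈ 0.190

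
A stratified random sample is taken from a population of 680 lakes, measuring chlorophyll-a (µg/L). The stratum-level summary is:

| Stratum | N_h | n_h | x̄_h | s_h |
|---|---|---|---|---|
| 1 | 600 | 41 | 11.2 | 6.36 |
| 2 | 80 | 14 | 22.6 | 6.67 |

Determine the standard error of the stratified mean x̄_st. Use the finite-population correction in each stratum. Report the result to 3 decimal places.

V̂(x̄_st) = Σ W_h² (1 − n_h/N_h) s_h²/n_h, with W_h = N_h/N and N = 680:
  stratum 1: (600/680)²·(1 − 41/600)·6.36²/41 = 0.715609
  stratum 2: (80/680)²·(1 − 14/80)·6.67²/14 = 0.0362861
V̂(x̄_st) = 0.751895
SE(x̄_st) = √0.751895 = 0.867119

SE(x̄_st) ≈ 0.867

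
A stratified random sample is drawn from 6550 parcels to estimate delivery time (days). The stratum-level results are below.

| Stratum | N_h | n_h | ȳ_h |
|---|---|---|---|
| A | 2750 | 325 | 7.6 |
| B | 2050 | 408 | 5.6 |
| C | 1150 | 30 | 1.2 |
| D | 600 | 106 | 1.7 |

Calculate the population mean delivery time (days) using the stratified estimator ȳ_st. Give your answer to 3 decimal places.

ȳ_st ≈ 5.310

N = Σ N_h = 6550. Stratum weights W_h = N_h/N.
ȳ_st = (2750·7.6 + 2050·5.6 + 1150·1.2 + 600·1.7) / 6550 = 5.30992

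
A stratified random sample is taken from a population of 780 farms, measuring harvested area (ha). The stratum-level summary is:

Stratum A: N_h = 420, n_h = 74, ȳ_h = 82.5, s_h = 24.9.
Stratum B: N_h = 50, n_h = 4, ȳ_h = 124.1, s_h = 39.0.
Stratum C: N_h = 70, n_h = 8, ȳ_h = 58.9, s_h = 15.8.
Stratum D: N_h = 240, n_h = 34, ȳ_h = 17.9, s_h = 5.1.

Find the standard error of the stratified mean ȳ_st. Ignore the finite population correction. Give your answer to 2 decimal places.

SE(ȳ_st) ≈ 2.08

V̂(ȳ_st) = Σ W_h² s_h²/n_h, with W_h = N_h/N and N = 780:
  stratum A: (420/780)²·24.9²/74 = 2.42927
  stratum B: (50/780)²·39.0²/4 = 1.5625
  stratum C: (70/780)²·15.8²/8 = 0.251322
  stratum D: (240/780)²·5.1²/34 = 0.072426
V̂(ȳ_st) = 4.31552
SE(ȳ_st) = √4.31552 = 2.07738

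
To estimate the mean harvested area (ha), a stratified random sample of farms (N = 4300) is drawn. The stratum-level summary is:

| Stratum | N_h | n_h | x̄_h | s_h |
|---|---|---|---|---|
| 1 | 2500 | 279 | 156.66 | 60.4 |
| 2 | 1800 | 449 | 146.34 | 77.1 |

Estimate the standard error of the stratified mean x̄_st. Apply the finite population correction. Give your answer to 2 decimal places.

SE(x̄_st) ≈ 2.38

V̂(x̄_st) = Σ W_h² (1 − n_h/N_h) s_h²/n_h, with W_h = N_h/N and N = 4300:
  stratum 1: (2500/4300)²·(1 − 279/2500)·60.4²/279 = 3.92664
  stratum 2: (1800/4300)²·(1 − 449/1800)·77.1²/449 = 1.74122
V̂(x̄_st) = 5.66786
SE(x̄_st) = √5.66786 = 2.38073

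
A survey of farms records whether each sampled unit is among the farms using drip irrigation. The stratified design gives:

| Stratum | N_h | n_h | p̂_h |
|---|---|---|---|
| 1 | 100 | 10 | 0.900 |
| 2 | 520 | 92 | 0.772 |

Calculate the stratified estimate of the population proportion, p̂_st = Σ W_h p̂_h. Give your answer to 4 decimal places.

N = 620; stratum weights W_h = N_h/N.
p̂_st = Σ W_h p̂_h = (100·0.900 + 520·0.772)/620 = 0.79265

p̂_st ≈ 0.7926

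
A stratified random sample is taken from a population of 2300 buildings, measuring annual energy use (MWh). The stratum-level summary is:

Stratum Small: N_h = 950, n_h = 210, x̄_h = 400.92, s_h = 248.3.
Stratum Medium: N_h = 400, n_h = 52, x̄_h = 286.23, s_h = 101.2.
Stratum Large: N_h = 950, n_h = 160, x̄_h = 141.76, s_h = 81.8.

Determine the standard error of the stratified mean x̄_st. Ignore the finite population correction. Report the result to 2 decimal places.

SE(x̄_st) ≈ 7.95

V̂(x̄_st) = Σ W_h² s_h²/n_h, with W_h = N_h/N and N = 2300:
  stratum Small: (950/2300)²·248.3²/210 = 50.0871
  stratum Medium: (400/2300)²·101.2²/52 = 5.95692
  stratum Large: (950/2300)²·81.8²/160 = 7.13474
V̂(x̄_st) = 63.1787
SE(x̄_st) = √63.1787 = 7.94851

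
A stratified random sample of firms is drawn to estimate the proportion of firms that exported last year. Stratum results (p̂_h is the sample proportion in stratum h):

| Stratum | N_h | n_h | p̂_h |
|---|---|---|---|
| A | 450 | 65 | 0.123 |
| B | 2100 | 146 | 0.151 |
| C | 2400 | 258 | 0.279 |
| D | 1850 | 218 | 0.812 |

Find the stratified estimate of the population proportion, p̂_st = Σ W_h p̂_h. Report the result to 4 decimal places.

N = 6800; stratum weights W_h = N_h/N.
p̂_st = Σ W_h p̂_h = (450·0.123 + 2100·0.151 + 2400·0.279 + 1850·0.812)/6800 = 0.37415

p̂_st ≈ 0.3742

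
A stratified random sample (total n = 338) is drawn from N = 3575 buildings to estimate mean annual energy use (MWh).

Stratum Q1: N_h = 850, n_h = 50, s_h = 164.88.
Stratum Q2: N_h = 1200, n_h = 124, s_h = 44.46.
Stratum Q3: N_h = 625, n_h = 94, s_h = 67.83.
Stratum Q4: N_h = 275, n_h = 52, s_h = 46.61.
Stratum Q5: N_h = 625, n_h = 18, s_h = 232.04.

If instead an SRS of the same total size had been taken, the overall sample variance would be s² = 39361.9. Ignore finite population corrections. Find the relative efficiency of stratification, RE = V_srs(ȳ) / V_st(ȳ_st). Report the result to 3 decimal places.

V̂(ȳ_st) = Σ W_h² s_h²/n_h, with W_h = N_h/N and N = 3575:
  stratum Q1: (850/3575)²·164.88²/50 = 30.7363
  stratum Q2: (1200/3575)²·44.46²/124 = 1.79609
  stratum Q3: (625/3575)²·67.83²/94 = 1.49597
  stratum Q4: (275/3575)²·46.61²/52 = 0.247211
  stratum Q5: (625/3575)²·232.04²/18 = 91.4242
V_st = 125.7
V_srs = s²/n = 39361.9/338 = 116.455
Relative efficiency = V_srs / V_st = 116.455/125.7 = 0.9265

RE ≈ 0.926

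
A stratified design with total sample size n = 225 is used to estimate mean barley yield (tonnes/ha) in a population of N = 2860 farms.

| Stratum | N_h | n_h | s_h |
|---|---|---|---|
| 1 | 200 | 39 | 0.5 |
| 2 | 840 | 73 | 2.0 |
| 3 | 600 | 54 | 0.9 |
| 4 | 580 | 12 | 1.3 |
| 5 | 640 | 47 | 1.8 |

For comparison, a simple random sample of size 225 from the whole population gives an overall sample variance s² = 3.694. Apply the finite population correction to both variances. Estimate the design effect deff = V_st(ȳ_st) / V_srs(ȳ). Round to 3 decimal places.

V̂(ȳ_st) = Σ W_h² (1 − n_h/N_h) s_h²/n_h, with W_h = N_h/N and N = 2860:
  stratum 1: (200/2860)²·(1 − 39/200)·0.5²/39 = 2.52348e-05
  stratum 2: (840/2860)²·(1 − 73/840)·2.0²/73 = 0.00431598
  stratum 3: (600/2860)²·(1 − 54/600)·0.9²/54 = 0.000600763
  stratum 4: (580/2860)²·(1 − 12/580)·1.3²/12 = 0.00567218
  stratum 5: (640/2860)²·(1 − 47/640)·1.8²/47 = 0.00319853
V_st = 0.0138127
V_srs = (1 − 225/2860)·3.694/225 = 0.0151262
deff = V_st / V_srs = 0.0138127/0.0151262 = 0.9132

deff ≈ 0.913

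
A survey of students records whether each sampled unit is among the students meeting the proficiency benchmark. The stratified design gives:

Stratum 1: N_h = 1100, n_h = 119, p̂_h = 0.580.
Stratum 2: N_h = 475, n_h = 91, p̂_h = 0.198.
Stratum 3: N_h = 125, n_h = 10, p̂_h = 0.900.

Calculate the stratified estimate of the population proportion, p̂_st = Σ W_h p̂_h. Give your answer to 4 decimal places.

p̂_st ≈ 0.4968

N = 1700; stratum weights W_h = N_h/N.
p̂_st = Σ W_h p̂_h = (1100·0.580 + 475·0.198 + 125·0.900)/1700 = 0.49679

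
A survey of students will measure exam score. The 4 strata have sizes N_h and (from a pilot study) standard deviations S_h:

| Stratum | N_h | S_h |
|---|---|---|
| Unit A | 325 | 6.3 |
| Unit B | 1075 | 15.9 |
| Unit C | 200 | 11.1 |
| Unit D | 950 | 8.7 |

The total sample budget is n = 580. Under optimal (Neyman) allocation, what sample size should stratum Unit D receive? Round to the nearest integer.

162

Neyman allocation: n_h = n · N_h S_h / Σ N_i S_i, with n = 580.
  stratum Unit A: N_h·S_h = 325·6.3 = 2047.50
  stratum Unit B: N_h·S_h = 1075·15.9 = 17092.50
  stratum Unit C: N_h·S_h = 200·11.1 = 2220.00
  stratum Unit D: N_h·S_h = 950·8.7 = 8265.00
Σ N_h S_h = 29625.00
n for stratum Unit D = 580·8265.00/29625.00 = 161.813 → 162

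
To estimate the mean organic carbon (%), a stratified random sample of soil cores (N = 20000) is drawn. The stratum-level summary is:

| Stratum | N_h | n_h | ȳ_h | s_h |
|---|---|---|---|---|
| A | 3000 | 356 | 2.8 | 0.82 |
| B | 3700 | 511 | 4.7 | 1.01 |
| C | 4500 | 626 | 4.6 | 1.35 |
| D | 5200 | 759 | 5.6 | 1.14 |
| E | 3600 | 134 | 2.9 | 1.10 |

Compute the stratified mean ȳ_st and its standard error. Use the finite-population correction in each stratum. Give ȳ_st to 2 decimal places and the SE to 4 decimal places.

ȳ_st = Σ W_h ȳ_h = (3000·2.8 + 3700·4.7 + 4500·4.6 + 5200·5.6 + 3600·2.9)/20000 = 4.30250
V̂(ȳ_st) = Σ W_h² (1 − n_h/N_h) s_h²/n_h, with W_h = N_h/N and N = 20000:
  stratum A: (3000/20000)²·(1 − 356/3000)·0.82²/356 = 3.74542e-05
  stratum B: (3700/20000)²·(1 − 511/3700)·1.01²/511 = 5.88868e-05
  stratum C: (4500/20000)²·(1 − 626/4500)·1.35²/626 = 0.000126884
  stratum D: (5200/20000)²·(1 − 759/5200)·1.14²/759 = 9.88535e-05
  stratum E: (3600/20000)²·(1 − 134/3600)·1.10²/134 = 0.000281677
V̂(ȳ_st) = 0.000603755
SE(ȳ_st) = √0.000603755 = 0.0245714

ȳ_st ≈ 4.30, SE ≈ 0.0246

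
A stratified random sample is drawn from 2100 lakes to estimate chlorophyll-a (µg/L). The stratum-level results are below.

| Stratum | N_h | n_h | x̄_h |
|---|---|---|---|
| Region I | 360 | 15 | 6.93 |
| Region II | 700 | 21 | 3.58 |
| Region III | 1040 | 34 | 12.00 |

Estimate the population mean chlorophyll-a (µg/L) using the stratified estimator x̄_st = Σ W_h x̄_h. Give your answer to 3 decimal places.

x̄_st ≈ 8.324

N = Σ N_h = 2100. Stratum weights W_h = N_h/N.
x̄_st = (360·6.93 + 700·3.58 + 1040·12.00) / 2100 = 8.32419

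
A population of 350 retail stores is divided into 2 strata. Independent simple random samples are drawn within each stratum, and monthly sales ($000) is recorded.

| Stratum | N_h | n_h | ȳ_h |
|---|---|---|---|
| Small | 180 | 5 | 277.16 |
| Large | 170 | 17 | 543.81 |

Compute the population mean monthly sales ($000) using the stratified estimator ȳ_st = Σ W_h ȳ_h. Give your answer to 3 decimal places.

ȳ_st ≈ 406.676

N = Σ N_h = 350. Stratum weights W_h = N_h/N.
ȳ_st = (180·277.16 + 170·543.81) / 350 = 406.67571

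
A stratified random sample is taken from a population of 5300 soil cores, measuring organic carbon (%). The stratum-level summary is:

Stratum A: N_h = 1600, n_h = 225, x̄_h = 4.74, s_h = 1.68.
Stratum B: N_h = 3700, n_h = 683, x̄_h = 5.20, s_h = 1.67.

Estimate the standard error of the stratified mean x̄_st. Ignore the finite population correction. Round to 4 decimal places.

SE(x̄_st) ≈ 0.0560

V̂(x̄_st) = Σ W_h² s_h²/n_h, with W_h = N_h/N and N = 5300:
  stratum A: (1600/5300)²·1.68²/225 = 0.00114321
  stratum B: (3700/5300)²·1.67²/683 = 0.00199005
V̂(x̄_st) = 0.00313326
SE(x̄_st) = √0.00313326 = 0.0559755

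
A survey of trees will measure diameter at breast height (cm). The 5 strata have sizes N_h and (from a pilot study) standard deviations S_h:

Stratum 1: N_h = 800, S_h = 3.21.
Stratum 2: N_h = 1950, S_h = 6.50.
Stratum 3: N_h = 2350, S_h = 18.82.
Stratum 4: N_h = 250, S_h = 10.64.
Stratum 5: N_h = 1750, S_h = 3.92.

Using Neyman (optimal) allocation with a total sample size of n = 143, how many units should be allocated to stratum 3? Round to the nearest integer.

Neyman allocation: n_h = n · N_h S_h / Σ N_i S_i, with n = 143.
  stratum 1: N_h·S_h = 800·3.21 = 2568.00
  stratum 2: N_h·S_h = 1950·6.50 = 12675.00
  stratum 3: N_h·S_h = 2350·18.82 = 44227.00
  stratum 4: N_h·S_h = 250·10.64 = 2660.00
  stratum 5: N_h·S_h = 1750·3.92 = 6860.00
Σ N_h S_h = 68990.00
n for stratum 3 = 143·44227.00/68990.00 = 91.672 → 92

92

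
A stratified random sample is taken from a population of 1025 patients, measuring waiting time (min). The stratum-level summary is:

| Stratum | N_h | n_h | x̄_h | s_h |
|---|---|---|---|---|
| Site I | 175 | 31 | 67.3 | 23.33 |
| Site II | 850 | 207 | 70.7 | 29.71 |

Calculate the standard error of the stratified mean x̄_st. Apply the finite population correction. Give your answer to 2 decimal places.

V̂(x̄_st) = Σ W_h² (1 − n_h/N_h) s_h²/n_h, with W_h = N_h/N and N = 1025:
  stratum Site I: (175/1025)²·(1 − 31/175)·23.33²/31 = 0.421134
  stratum Site II: (850/1025)²·(1 − 207/850)·29.71²/207 = 2.21828
V̂(x̄_st) = 2.63942
SE(x̄_st) = √2.63942 = 1.62463

SE(x̄_st) ≈ 1.62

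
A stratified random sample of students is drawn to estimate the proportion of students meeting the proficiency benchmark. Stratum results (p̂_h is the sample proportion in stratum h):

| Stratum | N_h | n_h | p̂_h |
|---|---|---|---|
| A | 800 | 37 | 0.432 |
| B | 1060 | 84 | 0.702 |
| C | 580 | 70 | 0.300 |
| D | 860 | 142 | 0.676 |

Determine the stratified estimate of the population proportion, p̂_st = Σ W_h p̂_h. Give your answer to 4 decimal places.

N = 3300; stratum weights W_h = N_h/N.
p̂_st = Σ W_h p̂_h = (800·0.432 + 1060·0.702 + 580·0.300 + 860·0.676)/3300 = 0.55912

p̂_st ≈ 0.5591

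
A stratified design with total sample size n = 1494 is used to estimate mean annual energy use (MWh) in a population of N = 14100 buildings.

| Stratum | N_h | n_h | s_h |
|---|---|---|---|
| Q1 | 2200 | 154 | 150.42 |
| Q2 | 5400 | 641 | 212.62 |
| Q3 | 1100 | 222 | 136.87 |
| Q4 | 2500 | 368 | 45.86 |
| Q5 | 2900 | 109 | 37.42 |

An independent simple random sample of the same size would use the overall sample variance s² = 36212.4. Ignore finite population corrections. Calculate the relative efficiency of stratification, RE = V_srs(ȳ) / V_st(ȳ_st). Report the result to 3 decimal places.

RE ≈ 1.599

V̂(ȳ_st) = Σ W_h² s_h²/n_h, with W_h = N_h/N and N = 14100:
  stratum Q1: (2200/14100)²·150.42²/154 = 3.57682
  stratum Q2: (5400/14100)²·212.62²/641 = 10.3443
  stratum Q3: (1100/14100)²·136.87²/222 = 0.513583
  stratum Q4: (2500/14100)²·45.86²/368 = 0.179664
  stratum Q5: (2900/14100)²·37.42²/109 = 0.543424
V_st = 15.1578
V_srs = s²/n = 36212.4/1494 = 24.2386
Relative efficiency = V_srs / V_st = 24.2386/15.1578 = 1.5991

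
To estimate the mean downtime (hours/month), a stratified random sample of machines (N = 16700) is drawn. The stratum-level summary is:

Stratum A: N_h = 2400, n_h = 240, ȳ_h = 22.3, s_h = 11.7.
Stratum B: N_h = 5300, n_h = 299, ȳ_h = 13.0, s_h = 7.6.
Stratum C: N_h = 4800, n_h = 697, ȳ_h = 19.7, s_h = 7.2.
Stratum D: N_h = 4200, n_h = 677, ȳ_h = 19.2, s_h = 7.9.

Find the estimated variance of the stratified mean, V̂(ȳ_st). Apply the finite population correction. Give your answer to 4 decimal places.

V̂(ȳ_st) = Σ W_h² (1 − n_h/N_h) s_h²/n_h, with W_h = N_h/N and N = 16700:
  stratum A: (2400/16700)²·(1 − 240/2400)·11.7²/240 = 0.0106021
  stratum B: (5300/16700)²·(1 − 299/5300)·7.6²/299 = 0.0183593
  stratum C: (4800/16700)²·(1 − 697/4800)·7.2²/697 = 0.00525221
  stratum D: (4200/16700)²·(1 − 677/4200)·7.9²/677 = 0.00489096
V̂(ȳ_st) = 0.0391046

V̂(ȳ_st) ≈ 0.0391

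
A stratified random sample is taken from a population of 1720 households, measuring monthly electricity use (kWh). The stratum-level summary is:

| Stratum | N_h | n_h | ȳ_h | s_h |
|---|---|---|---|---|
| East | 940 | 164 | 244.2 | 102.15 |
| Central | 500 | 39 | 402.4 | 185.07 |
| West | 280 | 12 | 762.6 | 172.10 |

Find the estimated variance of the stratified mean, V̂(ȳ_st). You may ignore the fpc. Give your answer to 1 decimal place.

V̂(ȳ_st) = Σ W_h² s_h²/n_h, with W_h = N_h/N and N = 1720:
  stratum East: (940/1720)²·102.15²/164 = 19.0034
  stratum Central: (500/1720)²·185.07²/39 = 74.2148
  stratum West: (280/1720)²·172.10²/12 = 65.4093
V̂(ȳ_st) = 158.628

V̂(ȳ_st) ≈ 158.6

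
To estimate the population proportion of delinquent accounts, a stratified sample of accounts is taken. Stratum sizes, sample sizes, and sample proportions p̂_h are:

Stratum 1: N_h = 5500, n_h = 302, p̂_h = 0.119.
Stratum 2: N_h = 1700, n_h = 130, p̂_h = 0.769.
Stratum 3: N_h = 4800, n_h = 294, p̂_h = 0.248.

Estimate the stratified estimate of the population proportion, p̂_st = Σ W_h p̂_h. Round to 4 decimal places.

p̂_st ≈ 0.2627

N = 12000; stratum weights W_h = N_h/N.
p̂_st = Σ W_h p̂_h = (5500·0.119 + 1700·0.769 + 4800·0.248)/12000 = 0.26268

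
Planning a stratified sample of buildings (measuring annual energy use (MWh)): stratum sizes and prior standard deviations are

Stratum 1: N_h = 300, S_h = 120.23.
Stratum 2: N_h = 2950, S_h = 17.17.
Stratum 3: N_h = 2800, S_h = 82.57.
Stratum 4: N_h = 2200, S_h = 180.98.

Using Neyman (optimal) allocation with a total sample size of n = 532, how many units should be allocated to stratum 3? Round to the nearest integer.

Neyman allocation: n_h = n · N_h S_h / Σ N_i S_i, with n = 532.
  stratum 1: N_h·S_h = 300·120.23 = 36069.00
  stratum 2: N_h·S_h = 2950·17.17 = 50651.50
  stratum 3: N_h·S_h = 2800·82.57 = 231196.00
  stratum 4: N_h·S_h = 2200·180.98 = 398156.00
Σ N_h S_h = 716072.50
n for stratum 3 = 532·231196.00/716072.50 = 171.765 → 172

172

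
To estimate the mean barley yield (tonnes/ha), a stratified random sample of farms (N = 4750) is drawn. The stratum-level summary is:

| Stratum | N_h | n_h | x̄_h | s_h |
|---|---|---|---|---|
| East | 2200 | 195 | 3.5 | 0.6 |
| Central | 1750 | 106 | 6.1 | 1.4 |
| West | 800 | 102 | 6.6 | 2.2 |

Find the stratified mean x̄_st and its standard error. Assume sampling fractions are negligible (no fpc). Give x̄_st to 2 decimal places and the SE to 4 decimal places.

x̄_st ≈ 4.98, SE ≈ 0.0652

x̄_st = Σ W_h x̄_h = (2200·3.5 + 1750·6.1 + 800·6.6)/4750 = 4.98000
V̂(x̄_st) = Σ W_h² s_h²/n_h, with W_h = N_h/N and N = 4750:
  stratum East: (2200/4750)²·0.6²/195 = 0.000396028
  stratum Central: (1750/4750)²·1.4²/106 = 0.0025098
  stratum West: (800/4750)²·2.2²/102 = 0.00134598
V̂(x̄_st) = 0.00425181
SE(x̄_st) = √0.00425181 = 0.0652059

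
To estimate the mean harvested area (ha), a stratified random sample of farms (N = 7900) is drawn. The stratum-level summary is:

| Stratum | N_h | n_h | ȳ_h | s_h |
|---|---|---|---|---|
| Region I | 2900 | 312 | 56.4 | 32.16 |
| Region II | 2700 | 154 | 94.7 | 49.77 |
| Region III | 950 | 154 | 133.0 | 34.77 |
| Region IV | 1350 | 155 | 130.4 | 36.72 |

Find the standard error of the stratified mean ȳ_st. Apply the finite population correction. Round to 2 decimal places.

SE(ȳ_st) ≈ 1.58

V̂(ȳ_st) = Σ W_h² (1 − n_h/N_h) s_h²/n_h, with W_h = N_h/N and N = 7900:
  stratum Region I: (2900/7900)²·(1 − 312/2900)·32.16²/312 = 0.398644
  stratum Region II: (2700/7900)²·(1 − 154/2700)·49.77²/154 = 1.77167
  stratum Region III: (950/7900)²·(1 − 154/950)·34.77²/154 = 0.0951198
  stratum Region IV: (1350/7900)²·(1 − 155/1350)·36.72²/155 = 0.224865
V̂(ȳ_st) = 2.4903
SE(ȳ_st) = √2.4903 = 1.57807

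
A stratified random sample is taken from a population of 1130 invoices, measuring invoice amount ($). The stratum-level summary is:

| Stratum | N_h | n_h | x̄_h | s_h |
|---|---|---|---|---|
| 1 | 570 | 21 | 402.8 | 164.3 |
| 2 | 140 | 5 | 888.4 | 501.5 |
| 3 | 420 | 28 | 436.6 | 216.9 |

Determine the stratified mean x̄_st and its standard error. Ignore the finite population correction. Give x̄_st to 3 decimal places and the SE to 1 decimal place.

x̄_st = Σ W_h x̄_h = (570·402.8 + 140·888.4 + 420·436.6)/1130 = 475.52566
V̂(x̄_st) = Σ W_h² s_h²/n_h, with W_h = N_h/N and N = 1130:
  stratum 1: (570/1130)²·164.3²/21 = 327.076
  stratum 2: (140/1130)²·501.5²/5 = 772.096
  stratum 3: (420/1130)²·216.9²/28 = 232.115
V̂(x̄_st) = 1331.29
SE(x̄_st) = √1331.29 = 36.4868

x̄_st ≈ 475.526, SE ≈ 36.5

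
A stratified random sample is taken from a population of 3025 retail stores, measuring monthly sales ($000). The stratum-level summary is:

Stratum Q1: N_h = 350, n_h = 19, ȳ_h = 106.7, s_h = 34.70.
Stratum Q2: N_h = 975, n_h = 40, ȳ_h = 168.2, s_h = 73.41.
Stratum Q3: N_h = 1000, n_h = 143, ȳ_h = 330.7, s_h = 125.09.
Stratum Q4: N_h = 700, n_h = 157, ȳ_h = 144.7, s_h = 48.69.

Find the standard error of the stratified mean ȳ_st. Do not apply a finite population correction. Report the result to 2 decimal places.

SE(ȳ_st) ≈ 5.25

V̂(ȳ_st) = Σ W_h² s_h²/n_h, with W_h = N_h/N and N = 3025:
  stratum Q1: (350/3025)²·34.70²/19 = 0.848381
  stratum Q2: (975/3025)²·73.41²/40 = 13.9962
  stratum Q3: (1000/3025)²·125.09²/143 = 11.958
  stratum Q4: (700/3025)²·48.69²/157 = 0.808584
V̂(ȳ_st) = 27.6111
SE(ȳ_st) = √27.6111 = 5.25463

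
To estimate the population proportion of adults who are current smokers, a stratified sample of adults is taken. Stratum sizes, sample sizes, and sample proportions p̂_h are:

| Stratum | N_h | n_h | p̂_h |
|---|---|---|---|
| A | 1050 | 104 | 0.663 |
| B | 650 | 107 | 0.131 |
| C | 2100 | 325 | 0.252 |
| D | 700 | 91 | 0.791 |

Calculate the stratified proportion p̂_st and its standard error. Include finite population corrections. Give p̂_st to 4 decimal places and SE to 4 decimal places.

N = 4500; stratum weights W_h = N_h/N.
p̂_st = Σ W_h p̂_h = (1050·0.663 + 650·0.131 + 2100·0.252 + 700·0.791)/4500 = 0.41427
V̂(p̂_st) = Σ W_h² (1 − n_h/N_h) p̂_h(1−p̂_h)/(n_h−1):
  stratum A: (1050/4500)²·(1 − 104/1050)·0.663·0.337/103 = 0.000106405
  stratum B: (650/4500)²·(1 − 107/650)·0.131·0.869/106 = 1.87186e-05
  stratum C: (2100/4500)²·(1 − 325/2100)·0.252·0.748/324 = 0.00010709
  stratum D: (700/4500)²·(1 − 91/700)·0.791·0.209/90 = 3.86697e-05
V̂(p̂_st) = 0.000270883; SE = √V̂ = 0.0164585

p̂_st ≈ 0.4143, SE ≈ 0.0165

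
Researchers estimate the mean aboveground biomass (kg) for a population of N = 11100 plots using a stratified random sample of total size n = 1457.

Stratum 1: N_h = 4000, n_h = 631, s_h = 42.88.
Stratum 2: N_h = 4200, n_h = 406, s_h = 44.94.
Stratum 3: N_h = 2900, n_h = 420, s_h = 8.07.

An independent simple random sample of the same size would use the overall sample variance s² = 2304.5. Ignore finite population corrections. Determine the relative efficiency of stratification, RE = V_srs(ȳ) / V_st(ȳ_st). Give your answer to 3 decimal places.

V̂(ȳ_st) = Σ W_h² s_h²/n_h, with W_h = N_h/N and N = 11100:
  stratum 1: (4000/11100)²·42.88²/631 = 0.378403
  stratum 2: (4200/11100)²·44.94²/406 = 0.712185
  stratum 3: (2900/11100)²·8.07²/420 = 0.010584
V_st = 1.10117
V_srs = s²/n = 2304.5/1457 = 1.58167
Relative efficiency = V_srs / V_st = 1.58167/1.10117 = 1.4364

RE ≈ 1.436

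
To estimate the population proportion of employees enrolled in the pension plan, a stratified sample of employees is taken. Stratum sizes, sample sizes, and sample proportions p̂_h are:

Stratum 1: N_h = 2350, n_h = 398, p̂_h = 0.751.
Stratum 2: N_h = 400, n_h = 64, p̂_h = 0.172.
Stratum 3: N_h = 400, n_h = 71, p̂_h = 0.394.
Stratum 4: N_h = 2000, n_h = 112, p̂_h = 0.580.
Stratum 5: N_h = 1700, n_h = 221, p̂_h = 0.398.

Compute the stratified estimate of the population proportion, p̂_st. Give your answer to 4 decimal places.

N = 6850; stratum weights W_h = N_h/N.
p̂_st = Σ W_h p̂_h = (2350·0.751 + 400·0.172 + 400·0.394 + 2000·0.580 + 1700·0.398)/6850 = 0.55881

p̂_st ≈ 0.5588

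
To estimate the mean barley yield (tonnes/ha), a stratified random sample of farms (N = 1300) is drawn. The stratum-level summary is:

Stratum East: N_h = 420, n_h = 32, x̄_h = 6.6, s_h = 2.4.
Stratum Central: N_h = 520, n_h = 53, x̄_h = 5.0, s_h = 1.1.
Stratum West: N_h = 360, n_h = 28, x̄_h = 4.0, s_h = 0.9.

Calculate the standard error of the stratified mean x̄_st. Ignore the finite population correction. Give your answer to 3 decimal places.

V̂(x̄_st) = Σ W_h² s_h²/n_h, with W_h = N_h/N and N = 1300:
  stratum East: (420/1300)²·2.4²/32 = 0.0187882
  stratum Central: (520/1300)²·1.1²/53 = 0.00365283
  stratum West: (360/1300)²·0.9²/28 = 0.00221843
V̂(x̄_st) = 0.0246594
SE(x̄_st) = √0.0246594 = 0.157033

SE(x̄_st) ≈ 0.157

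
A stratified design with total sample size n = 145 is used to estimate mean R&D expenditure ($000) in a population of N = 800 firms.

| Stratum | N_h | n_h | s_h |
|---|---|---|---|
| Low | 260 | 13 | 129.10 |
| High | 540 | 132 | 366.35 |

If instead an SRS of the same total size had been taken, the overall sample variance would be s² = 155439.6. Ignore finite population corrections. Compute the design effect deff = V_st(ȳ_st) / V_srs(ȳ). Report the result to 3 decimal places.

deff ≈ 0.558

V̂(ȳ_st) = Σ W_h² s_h²/n_h, with W_h = N_h/N and N = 800:
  stratum Low: (260/800)²·129.10²/13 = 135.418
  stratum High: (540/800)²·366.35²/132 = 463.261
V_st = 598.679
V_srs = s²/n = 155439.6/145 = 1072
deff = V_st / V_srs = 598.679/1072 = 0.5585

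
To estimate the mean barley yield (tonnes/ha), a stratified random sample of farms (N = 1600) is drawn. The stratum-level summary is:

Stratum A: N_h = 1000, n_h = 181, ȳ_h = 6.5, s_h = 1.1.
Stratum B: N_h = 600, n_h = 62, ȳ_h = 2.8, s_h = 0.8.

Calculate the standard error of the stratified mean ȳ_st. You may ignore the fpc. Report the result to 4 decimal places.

V̂(ȳ_st) = Σ W_h² s_h²/n_h, with W_h = N_h/N and N = 1600:
  stratum A: (1000/1600)²·1.1²/181 = 0.00261136
  stratum B: (600/1600)²·0.8²/62 = 0.00145161
V̂(ȳ_st) = 0.00406297
SE(ȳ_st) = √0.00406297 = 0.0637415

SE(ȳ_st) ≈ 0.0637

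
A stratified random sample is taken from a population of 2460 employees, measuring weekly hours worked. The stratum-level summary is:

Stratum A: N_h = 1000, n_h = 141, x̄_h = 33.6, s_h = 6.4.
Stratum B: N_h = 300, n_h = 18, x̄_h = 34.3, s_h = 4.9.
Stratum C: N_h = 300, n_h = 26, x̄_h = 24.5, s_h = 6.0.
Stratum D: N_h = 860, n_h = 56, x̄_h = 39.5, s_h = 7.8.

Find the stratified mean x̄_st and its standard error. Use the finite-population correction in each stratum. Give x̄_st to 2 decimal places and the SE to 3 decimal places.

x̄_st = Σ W_h x̄_h = (1000·33.6 + 300·34.3 + 300·24.5 + 860·39.5)/2460 = 34.63821
V̂(x̄_st) = Σ W_h² (1 − n_h/N_h) s_h²/n_h, with W_h = N_h/N and N = 2460:
  stratum A: (1000/2460)²·(1 − 141/1000)·6.4²/141 = 0.0412348
  stratum B: (300/2460)²·(1 − 18/300)·4.9²/18 = 0.0186475
  stratum C: (300/2460)²·(1 − 26/300)·6.0²/26 = 0.0188075
  stratum D: (860/2460)²·(1 − 56/860)·7.8²/56 = 0.124132
V̂(x̄_st) = 0.202822
SE(x̄_st) = √0.202822 = 0.450358

x̄_st ≈ 34.64, SE ≈ 0.450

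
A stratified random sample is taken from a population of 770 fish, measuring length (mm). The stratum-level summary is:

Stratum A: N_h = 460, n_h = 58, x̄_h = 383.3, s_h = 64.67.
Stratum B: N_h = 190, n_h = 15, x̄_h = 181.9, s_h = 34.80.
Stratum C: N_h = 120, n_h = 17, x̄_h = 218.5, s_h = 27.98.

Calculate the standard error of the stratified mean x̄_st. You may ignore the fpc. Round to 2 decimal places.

V̂(x̄_st) = Σ W_h² s_h²/n_h, with W_h = N_h/N and N = 770:
  stratum A: (460/770)²·64.67²/58 = 25.7343
  stratum B: (190/770)²·34.80²/15 = 4.91579
  stratum C: (120/770)²·27.98²/17 = 1.11848
V̂(x̄_st) = 31.7685
SE(x̄_st) = √31.7685 = 5.63636

SE(x̄_st) ≈ 5.64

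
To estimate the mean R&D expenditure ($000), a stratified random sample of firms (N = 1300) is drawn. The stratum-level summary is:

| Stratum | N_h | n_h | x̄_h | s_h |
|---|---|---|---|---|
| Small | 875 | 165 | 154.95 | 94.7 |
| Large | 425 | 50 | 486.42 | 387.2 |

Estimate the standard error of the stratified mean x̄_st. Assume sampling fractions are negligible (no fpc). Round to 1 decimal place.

SE(x̄_st) ≈ 18.6

V̂(x̄_st) = Σ W_h² s_h²/n_h, with W_h = N_h/N and N = 1300:
  stratum Small: (875/1300)²·94.7²/165 = 24.6233
  stratum Large: (425/1300)²·387.2²/50 = 320.473
V̂(x̄_st) = 345.097
SE(x̄_st) = √345.097 = 18.5768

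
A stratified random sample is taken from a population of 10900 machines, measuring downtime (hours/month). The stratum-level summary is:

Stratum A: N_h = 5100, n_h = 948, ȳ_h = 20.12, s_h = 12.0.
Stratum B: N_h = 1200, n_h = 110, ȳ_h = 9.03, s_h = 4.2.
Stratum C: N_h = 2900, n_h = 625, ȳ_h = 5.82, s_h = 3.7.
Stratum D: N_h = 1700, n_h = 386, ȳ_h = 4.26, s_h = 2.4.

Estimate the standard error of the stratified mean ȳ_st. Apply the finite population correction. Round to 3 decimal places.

SE(ȳ_st) ≈ 0.174

V̂(ȳ_st) = Σ W_h² (1 − n_h/N_h) s_h²/n_h, with W_h = N_h/N and N = 10900:
  stratum A: (5100/10900)²·(1 − 948/5100)·12.0²/948 = 0.0270725
  stratum B: (1200/10900)²·(1 − 110/1200)·4.2²/110 = 0.00176547
  stratum C: (2900/10900)²·(1 − 625/2900)·3.7²/625 = 0.00121633
  stratum D: (1700/10900)²·(1 − 386/1700)·2.4²/386 = 0.00028056
V̂(ȳ_st) = 0.0303349
SE(ȳ_st) = √0.0303349 = 0.174169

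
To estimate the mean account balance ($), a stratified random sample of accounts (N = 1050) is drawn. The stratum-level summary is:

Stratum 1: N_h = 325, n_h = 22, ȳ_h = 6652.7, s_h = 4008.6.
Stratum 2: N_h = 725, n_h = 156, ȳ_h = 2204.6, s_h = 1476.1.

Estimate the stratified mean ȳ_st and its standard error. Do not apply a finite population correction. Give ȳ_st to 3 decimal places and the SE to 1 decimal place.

ȳ_st ≈ 3581.393, SE ≈ 276.8

ȳ_st = Σ W_h ȳ_h = (325·6652.7 + 725·2204.6)/1050 = 3581.39286
V̂(ȳ_st) = Σ W_h² s_h²/n_h, with W_h = N_h/N and N = 1050:
  stratum 1: (325/1050)²·4008.6²/22 = 69976.3
  stratum 2: (725/1050)²·1476.1²/156 = 6658.93
V̂(ȳ_st) = 76635.2
SE(ȳ_st) = √76635.2 = 276.831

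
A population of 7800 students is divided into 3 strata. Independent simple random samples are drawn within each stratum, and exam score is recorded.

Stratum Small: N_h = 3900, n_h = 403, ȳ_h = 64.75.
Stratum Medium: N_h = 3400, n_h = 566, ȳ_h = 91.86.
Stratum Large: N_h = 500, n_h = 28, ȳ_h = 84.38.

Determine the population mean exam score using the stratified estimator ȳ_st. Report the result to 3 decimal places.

N = Σ N_h = 7800. Stratum weights W_h = N_h/N.
ȳ_st = (3900·64.75 + 3400·91.86 + 500·84.38) / 7800 = 77.82551

ȳ_st ≈ 77.826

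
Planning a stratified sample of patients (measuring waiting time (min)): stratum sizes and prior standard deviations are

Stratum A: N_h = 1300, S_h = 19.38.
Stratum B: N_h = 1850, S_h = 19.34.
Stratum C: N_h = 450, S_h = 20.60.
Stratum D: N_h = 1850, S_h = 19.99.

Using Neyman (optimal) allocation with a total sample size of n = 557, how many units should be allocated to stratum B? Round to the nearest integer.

186

Neyman allocation: n_h = n · N_h S_h / Σ N_i S_i, with n = 557.
  stratum A: N_h·S_h = 1300·19.38 = 25194.00
  stratum B: N_h·S_h = 1850·19.34 = 35779.00
  stratum C: N_h·S_h = 450·20.60 = 9270.00
  stratum D: N_h·S_h = 1850·19.99 = 36981.50
Σ N_h S_h = 107224.50
n for stratum B = 557·35779.00/107224.50 = 185.861 → 186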